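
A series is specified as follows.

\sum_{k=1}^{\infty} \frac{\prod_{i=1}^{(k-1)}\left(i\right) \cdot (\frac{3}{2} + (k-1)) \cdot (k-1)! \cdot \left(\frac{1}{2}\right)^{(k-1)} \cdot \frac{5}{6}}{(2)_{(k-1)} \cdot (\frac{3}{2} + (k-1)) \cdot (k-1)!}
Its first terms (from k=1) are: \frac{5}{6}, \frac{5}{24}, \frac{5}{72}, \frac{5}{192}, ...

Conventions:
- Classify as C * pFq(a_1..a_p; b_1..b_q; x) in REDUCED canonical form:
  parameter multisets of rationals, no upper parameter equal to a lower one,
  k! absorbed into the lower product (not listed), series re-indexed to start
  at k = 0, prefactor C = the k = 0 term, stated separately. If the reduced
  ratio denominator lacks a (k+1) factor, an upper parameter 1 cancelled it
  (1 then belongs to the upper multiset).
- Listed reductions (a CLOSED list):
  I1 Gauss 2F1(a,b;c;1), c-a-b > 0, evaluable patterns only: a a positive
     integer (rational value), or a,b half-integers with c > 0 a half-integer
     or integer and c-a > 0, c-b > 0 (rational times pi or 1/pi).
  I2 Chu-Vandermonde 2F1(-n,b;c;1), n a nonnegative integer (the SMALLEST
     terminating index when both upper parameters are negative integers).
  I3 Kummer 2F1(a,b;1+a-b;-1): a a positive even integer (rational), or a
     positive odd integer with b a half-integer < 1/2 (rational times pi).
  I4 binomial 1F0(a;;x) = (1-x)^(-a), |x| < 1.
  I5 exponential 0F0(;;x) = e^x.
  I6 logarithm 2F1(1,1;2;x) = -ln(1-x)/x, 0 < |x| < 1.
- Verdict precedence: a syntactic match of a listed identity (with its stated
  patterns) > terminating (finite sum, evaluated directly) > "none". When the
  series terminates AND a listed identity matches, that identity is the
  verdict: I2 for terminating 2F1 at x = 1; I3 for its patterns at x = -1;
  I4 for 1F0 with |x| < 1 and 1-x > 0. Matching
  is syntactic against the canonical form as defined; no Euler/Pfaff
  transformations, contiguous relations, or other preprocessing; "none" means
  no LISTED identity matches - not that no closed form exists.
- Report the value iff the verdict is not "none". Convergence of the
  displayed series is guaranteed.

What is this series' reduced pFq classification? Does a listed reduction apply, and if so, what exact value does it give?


At argument \frac{1}{2}: a 2F1 with upper {1, 1}, lower {2}, scaled by C = \frac{5}{6}. Verdict: this is the logarithmic series (I6) (the logarithm: parameters (1,1;2), x = \frac{1}{2}). Exact value: \left(-\frac{5}{3}\right) \cdot \ln\left(\frac{1}{2}\right).

Structural cue: with t_0 = \frac{5}{6}, striking the common factor k + 3/2 reduces the term (prefactor 5/6).
Adjacent-term ratio: r(k) = \frac{1}{2} * (k+1) (k+1) / [(k+2) (k+1)] - poly over poly, x = \frac{1}{2} from leading terms; C = \frac{5}{6} at k = 0.


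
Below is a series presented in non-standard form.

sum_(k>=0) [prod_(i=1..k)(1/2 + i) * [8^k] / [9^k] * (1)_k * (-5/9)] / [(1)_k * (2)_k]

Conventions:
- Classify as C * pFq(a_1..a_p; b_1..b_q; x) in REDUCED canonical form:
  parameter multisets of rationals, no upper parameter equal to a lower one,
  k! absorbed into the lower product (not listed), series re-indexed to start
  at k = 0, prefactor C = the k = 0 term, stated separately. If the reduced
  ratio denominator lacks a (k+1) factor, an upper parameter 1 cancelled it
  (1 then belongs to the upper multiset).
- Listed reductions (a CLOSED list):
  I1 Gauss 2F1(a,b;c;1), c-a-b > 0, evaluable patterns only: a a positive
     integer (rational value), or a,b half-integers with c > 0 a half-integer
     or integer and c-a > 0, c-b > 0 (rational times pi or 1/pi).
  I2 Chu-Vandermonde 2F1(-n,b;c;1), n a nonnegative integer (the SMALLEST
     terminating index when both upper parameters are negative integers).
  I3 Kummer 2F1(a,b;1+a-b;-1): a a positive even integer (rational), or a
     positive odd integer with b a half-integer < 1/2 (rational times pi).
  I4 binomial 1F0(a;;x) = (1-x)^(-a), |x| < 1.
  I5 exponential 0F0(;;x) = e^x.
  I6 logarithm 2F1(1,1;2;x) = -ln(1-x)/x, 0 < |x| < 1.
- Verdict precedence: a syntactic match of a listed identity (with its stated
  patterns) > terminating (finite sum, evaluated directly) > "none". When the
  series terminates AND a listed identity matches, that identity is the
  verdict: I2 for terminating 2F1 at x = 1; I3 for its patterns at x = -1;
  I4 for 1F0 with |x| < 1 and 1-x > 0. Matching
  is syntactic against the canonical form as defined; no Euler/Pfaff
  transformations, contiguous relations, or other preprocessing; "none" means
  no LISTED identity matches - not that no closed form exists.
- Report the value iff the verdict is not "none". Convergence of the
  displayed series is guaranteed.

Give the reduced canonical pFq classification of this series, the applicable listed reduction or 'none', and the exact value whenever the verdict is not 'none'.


Classification (C = -5/9): 2F1 with upper {1, 3/2}, lower {2}, argument x = 8/9. Verdict: none - this 2F1 at x = 8/9 matches no listed pattern, and upper {1, 3/2} holds no stopper.

First insight: with t_0 = -5/9, (1)_k (C = -5/9, x = 8/9) is k! itself.
Consecutive-term ratio: r(k) = (8/9) * (k+1) (k+3/2) / [(k+2) (k+1)] - rational in k. x = (8/9); t_0 = -5/9; negate the roots.


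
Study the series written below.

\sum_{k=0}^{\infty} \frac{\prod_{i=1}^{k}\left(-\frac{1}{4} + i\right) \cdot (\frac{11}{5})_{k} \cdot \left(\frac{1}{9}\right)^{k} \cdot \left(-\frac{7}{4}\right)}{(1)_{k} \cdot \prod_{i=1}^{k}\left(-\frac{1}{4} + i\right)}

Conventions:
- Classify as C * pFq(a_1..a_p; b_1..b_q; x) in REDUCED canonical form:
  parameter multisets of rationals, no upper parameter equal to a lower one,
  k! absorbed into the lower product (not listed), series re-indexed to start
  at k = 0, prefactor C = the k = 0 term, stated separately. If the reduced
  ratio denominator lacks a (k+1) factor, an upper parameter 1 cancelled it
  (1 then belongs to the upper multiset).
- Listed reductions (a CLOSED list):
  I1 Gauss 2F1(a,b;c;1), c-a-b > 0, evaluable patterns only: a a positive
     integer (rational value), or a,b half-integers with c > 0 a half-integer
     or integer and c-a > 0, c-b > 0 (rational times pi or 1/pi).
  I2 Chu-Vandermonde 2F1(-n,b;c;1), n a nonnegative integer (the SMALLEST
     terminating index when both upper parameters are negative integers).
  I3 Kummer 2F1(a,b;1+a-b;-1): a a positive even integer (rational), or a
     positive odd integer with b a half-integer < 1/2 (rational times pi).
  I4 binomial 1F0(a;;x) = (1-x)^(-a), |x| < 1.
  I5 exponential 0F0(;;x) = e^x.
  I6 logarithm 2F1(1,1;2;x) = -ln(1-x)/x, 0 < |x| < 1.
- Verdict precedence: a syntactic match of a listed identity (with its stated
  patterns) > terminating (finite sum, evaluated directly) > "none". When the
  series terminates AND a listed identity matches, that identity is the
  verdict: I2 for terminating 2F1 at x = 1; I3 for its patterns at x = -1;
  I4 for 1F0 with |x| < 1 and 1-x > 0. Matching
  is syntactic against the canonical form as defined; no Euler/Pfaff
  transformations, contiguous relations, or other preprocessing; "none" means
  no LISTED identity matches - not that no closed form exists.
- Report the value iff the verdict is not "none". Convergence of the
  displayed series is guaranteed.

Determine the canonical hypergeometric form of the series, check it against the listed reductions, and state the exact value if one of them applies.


The tell: from the first term -\frac{7}{4}: the running product (C = -7/4) telescopes to a rising factorial.
Consecutive-term ratio: r(k) = \frac{1}{9} * (k+\frac{11}{5}) / [(k+1)] - rational in k. x = \frac{1}{9}; t_0 = -\frac{7}{4}; negate the roots.

The series (x = \frac{1}{9}) is 1F0: upper {\frac{11}{5}}, lower {-}, prefactor -\frac{7}{4}. Verdict: the I4 binomial reduction fires (the 1F0 binomial series: exponent -11/5, x = \frac{1}{9}). Hence: \left(-\frac{7}{4}\right) \cdot \left(\frac{8}{9}\right)^{-\frac{11}{5}}.


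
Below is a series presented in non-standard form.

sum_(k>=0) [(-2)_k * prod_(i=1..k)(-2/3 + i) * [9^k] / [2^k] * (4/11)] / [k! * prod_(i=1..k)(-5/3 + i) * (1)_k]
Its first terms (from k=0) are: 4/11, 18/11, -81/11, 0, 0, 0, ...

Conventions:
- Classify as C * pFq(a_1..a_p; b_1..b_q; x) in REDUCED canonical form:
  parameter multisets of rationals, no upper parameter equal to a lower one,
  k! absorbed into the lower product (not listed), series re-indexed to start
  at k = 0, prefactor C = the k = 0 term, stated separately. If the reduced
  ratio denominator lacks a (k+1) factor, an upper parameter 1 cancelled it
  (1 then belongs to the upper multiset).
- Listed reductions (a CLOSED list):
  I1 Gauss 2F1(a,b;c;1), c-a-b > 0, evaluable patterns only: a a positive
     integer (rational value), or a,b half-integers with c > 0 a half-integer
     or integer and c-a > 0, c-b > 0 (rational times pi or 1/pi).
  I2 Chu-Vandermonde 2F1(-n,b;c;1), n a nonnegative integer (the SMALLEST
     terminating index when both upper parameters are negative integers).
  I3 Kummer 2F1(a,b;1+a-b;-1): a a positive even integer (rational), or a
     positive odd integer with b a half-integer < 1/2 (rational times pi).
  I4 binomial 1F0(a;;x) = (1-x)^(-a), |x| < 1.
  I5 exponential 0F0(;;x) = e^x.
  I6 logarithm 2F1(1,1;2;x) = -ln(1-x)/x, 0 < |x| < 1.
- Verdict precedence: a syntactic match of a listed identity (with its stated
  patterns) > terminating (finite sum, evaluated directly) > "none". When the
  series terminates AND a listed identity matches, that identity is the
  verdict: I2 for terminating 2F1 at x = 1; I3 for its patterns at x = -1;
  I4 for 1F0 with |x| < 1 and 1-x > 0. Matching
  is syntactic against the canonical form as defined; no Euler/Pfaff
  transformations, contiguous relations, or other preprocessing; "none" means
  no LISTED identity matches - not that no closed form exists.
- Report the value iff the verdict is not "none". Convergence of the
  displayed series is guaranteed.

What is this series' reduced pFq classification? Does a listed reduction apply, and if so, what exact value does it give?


Classification (C = 4/11): 2F2 with upper {-2, 1/3}, lower {-2/3, 1}, argument x = 9/2. Verdict: terminating - no listed pattern fits, but -2 in the upper list cuts the series at k = 2; direct evaluation. Value: -59/11.

Key observation: t_0 = 4/11 here, and the running product (prefactor 4/11) telescopes to a rising factorial.
Ratio: r(k) = (9/2) * (k-2) (k+1/3) / [(k-2/3) (k+1) (k+1)] - rational; roots negated = parameters, x = (9/2), C = 4/11.


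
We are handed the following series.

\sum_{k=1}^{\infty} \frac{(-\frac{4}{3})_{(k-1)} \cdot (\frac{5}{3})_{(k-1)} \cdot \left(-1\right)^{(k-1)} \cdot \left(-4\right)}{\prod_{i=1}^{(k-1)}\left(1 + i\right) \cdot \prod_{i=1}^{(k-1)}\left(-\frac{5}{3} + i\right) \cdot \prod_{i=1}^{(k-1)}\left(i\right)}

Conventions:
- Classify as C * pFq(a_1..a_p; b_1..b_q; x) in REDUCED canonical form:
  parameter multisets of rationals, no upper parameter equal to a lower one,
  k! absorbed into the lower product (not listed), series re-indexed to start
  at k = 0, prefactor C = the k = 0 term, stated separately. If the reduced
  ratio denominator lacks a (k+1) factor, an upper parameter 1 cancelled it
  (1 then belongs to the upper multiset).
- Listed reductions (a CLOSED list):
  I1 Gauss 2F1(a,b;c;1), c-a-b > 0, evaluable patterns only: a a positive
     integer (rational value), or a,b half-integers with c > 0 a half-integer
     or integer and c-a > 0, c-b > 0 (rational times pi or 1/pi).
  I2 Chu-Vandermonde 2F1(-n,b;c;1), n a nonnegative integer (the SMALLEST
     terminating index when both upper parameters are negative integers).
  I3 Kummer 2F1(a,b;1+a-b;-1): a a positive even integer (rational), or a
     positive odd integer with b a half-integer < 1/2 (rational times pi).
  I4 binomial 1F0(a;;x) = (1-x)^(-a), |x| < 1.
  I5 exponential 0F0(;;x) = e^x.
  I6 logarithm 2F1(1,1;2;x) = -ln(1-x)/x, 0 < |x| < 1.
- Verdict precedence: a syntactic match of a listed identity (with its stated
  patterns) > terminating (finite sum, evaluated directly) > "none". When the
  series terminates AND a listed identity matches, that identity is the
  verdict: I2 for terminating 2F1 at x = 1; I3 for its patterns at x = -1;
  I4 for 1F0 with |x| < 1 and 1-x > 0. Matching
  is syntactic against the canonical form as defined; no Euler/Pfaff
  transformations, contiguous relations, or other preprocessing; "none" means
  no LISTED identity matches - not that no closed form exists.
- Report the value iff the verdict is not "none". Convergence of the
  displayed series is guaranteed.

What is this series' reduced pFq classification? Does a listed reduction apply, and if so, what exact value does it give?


x = -1 here; the reduced form reads 2F2, upper {-\frac{4}{3}, \frac{5}{3}}, lower {-\frac{2}{3}, 2}, C = -4. Verdict: none (x = -1): each listed identity misses the multisets {-\frac{4}{3}, \frac{5}{3}} ; {-\frac{2}{3}, 2}.

Key observation: from the first term -4: the lower running product (C = -4, x = -1) is a rising factorial.
Adjacent-term ratio: r(k) = -1 * (k-\frac{4}{3}) (k+\frac{5}{3}) / [(k-\frac{2}{3}) (k+2) (k+1)] - rational; roots negated = parameters, x = -1, C = -4.


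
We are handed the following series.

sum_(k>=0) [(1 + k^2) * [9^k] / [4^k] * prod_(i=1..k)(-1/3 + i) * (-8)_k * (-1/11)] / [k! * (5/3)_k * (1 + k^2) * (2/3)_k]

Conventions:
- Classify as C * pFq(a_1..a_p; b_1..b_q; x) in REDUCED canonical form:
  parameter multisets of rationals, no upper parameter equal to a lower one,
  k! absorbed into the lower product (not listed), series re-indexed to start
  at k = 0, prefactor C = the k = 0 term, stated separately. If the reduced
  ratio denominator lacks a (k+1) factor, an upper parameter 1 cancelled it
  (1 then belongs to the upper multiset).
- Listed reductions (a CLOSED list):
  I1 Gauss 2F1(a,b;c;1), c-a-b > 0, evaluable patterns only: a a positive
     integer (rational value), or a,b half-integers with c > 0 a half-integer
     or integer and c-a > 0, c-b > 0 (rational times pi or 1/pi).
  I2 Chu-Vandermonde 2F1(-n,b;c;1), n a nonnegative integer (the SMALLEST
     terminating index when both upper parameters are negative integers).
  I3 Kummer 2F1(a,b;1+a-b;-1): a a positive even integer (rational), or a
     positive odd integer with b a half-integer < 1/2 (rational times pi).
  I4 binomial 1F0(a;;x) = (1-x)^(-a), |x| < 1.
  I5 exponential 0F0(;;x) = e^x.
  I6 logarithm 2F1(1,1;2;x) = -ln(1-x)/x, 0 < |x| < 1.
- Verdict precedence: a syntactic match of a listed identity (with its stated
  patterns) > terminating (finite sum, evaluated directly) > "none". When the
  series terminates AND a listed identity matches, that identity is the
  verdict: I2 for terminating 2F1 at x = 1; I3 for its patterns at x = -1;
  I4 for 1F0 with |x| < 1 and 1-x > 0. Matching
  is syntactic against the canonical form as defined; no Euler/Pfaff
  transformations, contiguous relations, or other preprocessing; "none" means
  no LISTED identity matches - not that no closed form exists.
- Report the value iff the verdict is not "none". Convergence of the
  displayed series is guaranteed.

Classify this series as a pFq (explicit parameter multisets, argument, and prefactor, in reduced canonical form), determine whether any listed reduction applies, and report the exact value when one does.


At argument 9/4: a 1F1 with upper {-8}, lower {5/3}, scaled by C = -1/11. Verdict: terminating - upper -8 stops the sum at k = 8; the 9 terms are added exactly. Sum: -107168554241/5607994163200.

The tell: from the first term -1/11: the parameter 2/3 appears in both the upper and lower lists and cancels (alongside the other common factor).
Adjacent-term ratio: r(k) = (9/4) * (k-8) / [(k+5/3) (k+1)] - rational in k. x = (9/4); t_0 = -1/11; negate the roots.


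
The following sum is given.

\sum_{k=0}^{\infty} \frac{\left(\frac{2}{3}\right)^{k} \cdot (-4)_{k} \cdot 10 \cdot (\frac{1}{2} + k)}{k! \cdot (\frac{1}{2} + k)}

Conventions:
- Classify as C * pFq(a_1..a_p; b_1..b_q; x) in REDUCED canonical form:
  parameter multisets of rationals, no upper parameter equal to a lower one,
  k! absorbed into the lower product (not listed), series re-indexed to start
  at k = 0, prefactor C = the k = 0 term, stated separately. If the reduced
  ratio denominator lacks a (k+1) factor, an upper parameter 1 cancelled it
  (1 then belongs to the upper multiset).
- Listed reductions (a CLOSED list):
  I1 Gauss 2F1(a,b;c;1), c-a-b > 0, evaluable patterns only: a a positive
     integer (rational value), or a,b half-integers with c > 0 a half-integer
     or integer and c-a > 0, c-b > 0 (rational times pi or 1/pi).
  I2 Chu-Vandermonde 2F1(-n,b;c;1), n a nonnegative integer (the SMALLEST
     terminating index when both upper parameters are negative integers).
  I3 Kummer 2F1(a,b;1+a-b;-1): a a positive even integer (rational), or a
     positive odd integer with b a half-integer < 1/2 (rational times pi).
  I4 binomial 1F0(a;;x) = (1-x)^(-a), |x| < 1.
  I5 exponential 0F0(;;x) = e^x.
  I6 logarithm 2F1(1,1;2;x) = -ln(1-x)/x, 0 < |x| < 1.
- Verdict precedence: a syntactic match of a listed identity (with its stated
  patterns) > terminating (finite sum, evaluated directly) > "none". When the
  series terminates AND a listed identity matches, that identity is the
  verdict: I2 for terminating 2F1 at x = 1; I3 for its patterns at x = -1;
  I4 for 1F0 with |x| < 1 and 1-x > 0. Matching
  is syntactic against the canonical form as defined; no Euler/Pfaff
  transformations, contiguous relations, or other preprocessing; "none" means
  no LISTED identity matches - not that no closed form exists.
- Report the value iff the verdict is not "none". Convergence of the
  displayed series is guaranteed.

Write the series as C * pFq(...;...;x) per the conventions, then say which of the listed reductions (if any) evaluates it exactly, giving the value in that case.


x = \frac{2}{3} here; the reduced form reads 1F0, upper {-4}, lower {-}, C = 10. Verdict at x = \frac{2}{3}: binomial (I4) matches (the 1F0 binomial series: exponent 4, x = \frac{2}{3}). Exact value: \frac{10}{81}.

First insight: t_0 = 10 here, and k + 1/2 divides numerator and denominator alike; C = 10, x = 2/3 after cancelling.
Step ratio: r(k) = \frac{2}{3} * (k-4) / [(k+1)] - poly over poly, x = \frac{2}{3} from leading terms; C = 10 at k = 0.


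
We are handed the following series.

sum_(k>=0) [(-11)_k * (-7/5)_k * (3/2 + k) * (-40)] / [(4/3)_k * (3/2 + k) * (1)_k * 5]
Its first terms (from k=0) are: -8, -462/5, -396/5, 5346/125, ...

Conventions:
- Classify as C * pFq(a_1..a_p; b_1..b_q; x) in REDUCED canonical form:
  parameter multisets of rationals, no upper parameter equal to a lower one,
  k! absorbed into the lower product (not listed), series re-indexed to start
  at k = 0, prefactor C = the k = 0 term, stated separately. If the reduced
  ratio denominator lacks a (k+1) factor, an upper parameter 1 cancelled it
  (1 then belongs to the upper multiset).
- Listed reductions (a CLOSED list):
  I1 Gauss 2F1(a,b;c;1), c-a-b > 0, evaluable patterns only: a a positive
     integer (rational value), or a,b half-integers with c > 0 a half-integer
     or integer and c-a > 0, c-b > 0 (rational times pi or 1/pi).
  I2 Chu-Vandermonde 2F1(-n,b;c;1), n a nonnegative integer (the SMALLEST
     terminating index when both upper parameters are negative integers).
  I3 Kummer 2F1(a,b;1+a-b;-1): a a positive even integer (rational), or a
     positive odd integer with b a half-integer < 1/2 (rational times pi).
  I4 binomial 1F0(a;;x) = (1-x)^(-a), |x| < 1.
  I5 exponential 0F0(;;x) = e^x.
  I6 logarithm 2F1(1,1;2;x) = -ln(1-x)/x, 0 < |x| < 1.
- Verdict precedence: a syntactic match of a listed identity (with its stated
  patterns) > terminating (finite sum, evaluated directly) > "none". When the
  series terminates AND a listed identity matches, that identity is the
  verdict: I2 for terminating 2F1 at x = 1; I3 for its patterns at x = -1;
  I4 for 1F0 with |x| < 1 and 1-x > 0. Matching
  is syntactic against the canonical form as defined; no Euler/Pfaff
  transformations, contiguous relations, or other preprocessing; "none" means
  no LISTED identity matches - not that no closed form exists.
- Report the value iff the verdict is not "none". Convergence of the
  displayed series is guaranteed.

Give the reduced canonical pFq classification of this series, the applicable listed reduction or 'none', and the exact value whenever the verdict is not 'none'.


x = 1 here; the reduced form reads 2F1, upper {-11, -7/5}, lower {4/3}, C = -8. Verdict: this is Vandermonde's identity (I2) (terminating 2F1 at x = 1 with n = 11, b = -7/5, c = 4/3). Hence: -123218347110277624/794488525390625.

Key observation: t_0 being -8, the constant factors (C = -8, x = 1) combine into one prefactor.
Term ratio: r(k) = 1 * (k-11) (k-7/5) / [(k+4/3) (k+1)] - rational in k. x = 1; t_0 = -8; negate the roots.


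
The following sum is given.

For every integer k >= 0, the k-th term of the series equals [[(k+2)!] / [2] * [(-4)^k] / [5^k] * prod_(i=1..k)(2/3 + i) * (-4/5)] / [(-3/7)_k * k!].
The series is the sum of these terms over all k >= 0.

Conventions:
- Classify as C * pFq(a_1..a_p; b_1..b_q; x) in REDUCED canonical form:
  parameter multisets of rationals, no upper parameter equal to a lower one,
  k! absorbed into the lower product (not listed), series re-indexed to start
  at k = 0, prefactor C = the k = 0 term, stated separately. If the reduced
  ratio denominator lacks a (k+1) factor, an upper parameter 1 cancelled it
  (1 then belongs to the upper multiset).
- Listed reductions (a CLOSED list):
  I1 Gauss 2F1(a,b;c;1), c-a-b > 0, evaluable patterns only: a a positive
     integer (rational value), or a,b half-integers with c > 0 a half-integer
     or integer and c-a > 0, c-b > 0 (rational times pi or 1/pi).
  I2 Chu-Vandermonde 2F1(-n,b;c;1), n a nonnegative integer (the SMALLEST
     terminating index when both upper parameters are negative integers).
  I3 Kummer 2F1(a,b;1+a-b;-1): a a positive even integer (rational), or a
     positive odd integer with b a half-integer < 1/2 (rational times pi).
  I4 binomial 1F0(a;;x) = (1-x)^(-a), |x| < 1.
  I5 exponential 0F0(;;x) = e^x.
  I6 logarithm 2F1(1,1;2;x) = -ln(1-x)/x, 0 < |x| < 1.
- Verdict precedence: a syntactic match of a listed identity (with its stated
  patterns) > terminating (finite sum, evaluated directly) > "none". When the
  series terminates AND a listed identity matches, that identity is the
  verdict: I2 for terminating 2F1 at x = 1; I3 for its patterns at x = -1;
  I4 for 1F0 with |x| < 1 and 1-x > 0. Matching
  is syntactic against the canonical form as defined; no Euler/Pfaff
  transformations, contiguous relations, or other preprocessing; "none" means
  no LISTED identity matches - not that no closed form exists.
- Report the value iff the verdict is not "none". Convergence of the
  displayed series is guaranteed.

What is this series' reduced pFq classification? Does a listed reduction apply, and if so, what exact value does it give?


With C = -4/5: the canonical form is 2F1(5/3, 3; -3/7; -4/5). Verdict: none - at argument -4/5 the multisets {5/3, 3} ; {-3/7} match no listed identity.

First insight: x = (-4/5) and the running product (prefactor -4/5) telescopes to a rising factorial.
Ratio: r(k) = (-4/5) * (k+5/3) (k+3) / [(k-3/7) (k+1)] - rational in k, leading ratio (-4/5); with t_0 = -4/5, classification follows.


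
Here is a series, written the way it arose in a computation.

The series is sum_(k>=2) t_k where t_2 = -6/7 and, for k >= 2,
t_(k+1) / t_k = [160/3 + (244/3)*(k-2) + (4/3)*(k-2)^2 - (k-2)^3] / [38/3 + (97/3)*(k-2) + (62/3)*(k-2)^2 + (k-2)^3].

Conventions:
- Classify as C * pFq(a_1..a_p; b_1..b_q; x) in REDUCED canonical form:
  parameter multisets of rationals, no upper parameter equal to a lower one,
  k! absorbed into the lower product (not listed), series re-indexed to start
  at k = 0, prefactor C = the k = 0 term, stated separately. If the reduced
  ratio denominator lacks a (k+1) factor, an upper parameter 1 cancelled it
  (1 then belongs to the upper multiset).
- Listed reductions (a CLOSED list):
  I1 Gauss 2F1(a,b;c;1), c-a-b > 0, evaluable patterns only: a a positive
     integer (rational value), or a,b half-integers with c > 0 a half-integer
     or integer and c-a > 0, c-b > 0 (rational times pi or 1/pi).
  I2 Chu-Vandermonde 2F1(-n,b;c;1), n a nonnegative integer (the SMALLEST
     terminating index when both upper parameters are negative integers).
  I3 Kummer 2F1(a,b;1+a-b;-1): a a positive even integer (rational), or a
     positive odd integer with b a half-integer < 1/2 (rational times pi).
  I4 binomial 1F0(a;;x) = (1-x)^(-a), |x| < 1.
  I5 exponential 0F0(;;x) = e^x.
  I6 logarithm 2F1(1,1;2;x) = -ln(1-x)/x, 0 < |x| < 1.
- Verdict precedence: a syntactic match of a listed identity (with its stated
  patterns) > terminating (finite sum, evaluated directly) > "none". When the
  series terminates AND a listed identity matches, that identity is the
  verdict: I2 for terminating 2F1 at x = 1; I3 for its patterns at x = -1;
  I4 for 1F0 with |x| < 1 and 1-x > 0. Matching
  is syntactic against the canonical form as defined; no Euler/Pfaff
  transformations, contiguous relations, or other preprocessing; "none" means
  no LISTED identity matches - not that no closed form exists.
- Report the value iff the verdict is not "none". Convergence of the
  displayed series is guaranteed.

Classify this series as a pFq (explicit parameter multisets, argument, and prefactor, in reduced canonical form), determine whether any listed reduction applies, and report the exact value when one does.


First insight: with t_0 = -6/7, factor the ratio over Q (prefactor -6/7): negated roots = parameters.
Ratio: r(k) = (-1) * (k-10) (k+8) / [(k+19) (k+1)] - rational; roots negated = parameters, x = (-1), C = -6/7.

Reduced: x = -1, 2F1, upper = {-10, 8}, lower = {19}, C = -6/7. Verdict: this is the Kummer evaluation I3 (x = -1; c = 19 equals 1+a-b for upper {-10, 8}: listed pattern). Exact value: -1836/49.


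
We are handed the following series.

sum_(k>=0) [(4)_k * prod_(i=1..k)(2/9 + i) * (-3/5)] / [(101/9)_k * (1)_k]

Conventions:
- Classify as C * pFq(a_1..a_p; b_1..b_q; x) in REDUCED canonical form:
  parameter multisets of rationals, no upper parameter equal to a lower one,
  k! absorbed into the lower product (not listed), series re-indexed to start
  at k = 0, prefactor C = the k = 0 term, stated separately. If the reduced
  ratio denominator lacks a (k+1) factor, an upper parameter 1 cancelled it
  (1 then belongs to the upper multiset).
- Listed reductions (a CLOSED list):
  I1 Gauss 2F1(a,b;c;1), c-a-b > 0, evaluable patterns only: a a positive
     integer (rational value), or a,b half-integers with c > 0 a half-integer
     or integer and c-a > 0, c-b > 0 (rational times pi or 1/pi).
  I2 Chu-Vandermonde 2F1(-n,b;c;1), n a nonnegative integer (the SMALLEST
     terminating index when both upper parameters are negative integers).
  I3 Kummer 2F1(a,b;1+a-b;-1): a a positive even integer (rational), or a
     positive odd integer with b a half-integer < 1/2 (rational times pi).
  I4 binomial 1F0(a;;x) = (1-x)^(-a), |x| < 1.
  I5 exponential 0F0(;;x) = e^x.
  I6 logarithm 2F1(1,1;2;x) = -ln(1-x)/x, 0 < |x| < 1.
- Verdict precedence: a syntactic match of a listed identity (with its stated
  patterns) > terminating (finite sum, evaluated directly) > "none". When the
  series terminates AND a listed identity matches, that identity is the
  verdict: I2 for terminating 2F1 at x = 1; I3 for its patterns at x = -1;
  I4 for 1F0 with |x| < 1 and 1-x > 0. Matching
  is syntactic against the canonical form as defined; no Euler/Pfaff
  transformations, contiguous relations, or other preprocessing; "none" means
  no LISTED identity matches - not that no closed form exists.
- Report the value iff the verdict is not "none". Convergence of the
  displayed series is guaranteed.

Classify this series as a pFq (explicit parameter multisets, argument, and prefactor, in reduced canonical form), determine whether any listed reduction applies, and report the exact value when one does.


At argument 1: a 2F1 with upper {11/9, 4}, lower {101/9}, scaled by C = -3/5. Verdict: this is the Gauss summation I1 (x = 1: the Gamma ratio telescopes since c-a-b = 6 > 0 and a = 4 in Z>0). Sum: -918229/826686.

The tell: from the first term -3/5: the running product (prefactor -3/5) telescopes to a rising factorial.
Adjacent-term ratio: r(k) = 1 * (k+11/9) (k+4) / [(k+101/9) (k+1)] - rational in k. x = 1; t_0 = -3/5; negate the roots.


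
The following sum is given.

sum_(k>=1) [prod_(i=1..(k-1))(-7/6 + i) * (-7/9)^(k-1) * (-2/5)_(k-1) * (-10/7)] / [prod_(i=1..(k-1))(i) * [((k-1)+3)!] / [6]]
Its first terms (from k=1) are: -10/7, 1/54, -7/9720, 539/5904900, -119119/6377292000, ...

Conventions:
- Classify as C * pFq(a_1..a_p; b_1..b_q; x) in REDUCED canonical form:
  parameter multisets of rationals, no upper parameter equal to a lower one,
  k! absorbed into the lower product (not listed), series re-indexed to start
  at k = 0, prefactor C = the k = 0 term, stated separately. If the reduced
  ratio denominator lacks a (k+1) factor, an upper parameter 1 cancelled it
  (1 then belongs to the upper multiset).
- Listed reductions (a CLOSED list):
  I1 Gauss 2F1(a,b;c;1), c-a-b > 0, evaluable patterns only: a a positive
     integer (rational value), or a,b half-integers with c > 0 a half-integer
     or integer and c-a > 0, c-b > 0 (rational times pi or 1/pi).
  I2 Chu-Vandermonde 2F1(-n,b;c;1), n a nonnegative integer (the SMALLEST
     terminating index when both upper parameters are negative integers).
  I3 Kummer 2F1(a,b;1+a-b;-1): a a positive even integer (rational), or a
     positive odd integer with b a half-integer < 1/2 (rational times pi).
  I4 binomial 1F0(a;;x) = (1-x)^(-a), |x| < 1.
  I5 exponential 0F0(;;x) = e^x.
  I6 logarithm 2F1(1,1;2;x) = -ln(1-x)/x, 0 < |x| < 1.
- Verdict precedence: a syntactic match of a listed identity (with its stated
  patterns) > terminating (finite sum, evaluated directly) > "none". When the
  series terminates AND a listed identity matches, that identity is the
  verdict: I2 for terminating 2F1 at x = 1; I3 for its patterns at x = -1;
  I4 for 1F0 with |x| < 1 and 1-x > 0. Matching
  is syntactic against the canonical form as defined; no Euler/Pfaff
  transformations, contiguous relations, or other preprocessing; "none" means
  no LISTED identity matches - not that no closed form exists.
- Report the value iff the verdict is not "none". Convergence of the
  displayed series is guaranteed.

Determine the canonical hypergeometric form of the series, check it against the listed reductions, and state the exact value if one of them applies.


Classification (C = -10/7): 2F1 with upper {-2/5, -1/6}, lower {4}, argument x = -7/9. Verdict: none. A 2F1 with upper {-2/5, -1/6} fits none of I1-I6 at x = -7/9; the sum runs forever.

Key step: with t_0 = -10/7, the product of the first k integers (C = -10/7) is k!.
Adjacent-term ratio: r(k) = (-7/9) * (k-2/5) (k-1/6) / [(k+4) (k+1)] - rational in k. x = (-7/9); t_0 = -10/7; negate the roots.


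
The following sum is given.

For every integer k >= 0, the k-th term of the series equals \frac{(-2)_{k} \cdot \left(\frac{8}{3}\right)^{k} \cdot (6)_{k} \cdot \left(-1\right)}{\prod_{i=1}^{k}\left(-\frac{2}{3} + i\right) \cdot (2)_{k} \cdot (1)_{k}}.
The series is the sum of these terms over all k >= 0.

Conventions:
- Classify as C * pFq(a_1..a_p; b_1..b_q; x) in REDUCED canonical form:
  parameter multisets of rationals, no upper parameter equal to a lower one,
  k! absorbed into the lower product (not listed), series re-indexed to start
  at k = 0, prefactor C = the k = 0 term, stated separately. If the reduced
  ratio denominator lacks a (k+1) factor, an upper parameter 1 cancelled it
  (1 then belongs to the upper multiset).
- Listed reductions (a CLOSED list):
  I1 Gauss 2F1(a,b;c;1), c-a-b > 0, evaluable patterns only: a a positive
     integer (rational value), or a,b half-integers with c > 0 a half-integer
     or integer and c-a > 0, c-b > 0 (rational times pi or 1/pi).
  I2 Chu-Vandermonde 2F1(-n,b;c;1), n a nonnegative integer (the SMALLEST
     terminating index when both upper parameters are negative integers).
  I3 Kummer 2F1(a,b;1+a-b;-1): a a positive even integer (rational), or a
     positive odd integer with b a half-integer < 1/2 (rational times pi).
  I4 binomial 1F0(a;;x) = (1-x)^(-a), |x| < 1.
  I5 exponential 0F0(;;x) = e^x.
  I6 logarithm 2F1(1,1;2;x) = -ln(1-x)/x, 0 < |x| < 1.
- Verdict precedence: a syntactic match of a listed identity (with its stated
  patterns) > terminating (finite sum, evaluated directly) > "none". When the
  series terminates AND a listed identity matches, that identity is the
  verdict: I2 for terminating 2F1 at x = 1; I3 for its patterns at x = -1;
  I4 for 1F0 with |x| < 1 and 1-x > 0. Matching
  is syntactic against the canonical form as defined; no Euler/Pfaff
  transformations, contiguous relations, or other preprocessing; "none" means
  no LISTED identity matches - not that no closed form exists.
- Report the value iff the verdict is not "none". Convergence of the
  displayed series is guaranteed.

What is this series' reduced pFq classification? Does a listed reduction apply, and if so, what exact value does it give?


The tell: t_0 = -1 here, and the lower running product (prefactor -1) is a rising factorial.
Adjacent-term ratio: r(k) = \frac{8}{3} * (k-2) (k+6) / [(k+\frac{1}{3}) (k+2) (k+1)] - poly over poly, x = \frac{8}{3} from leading terms; C = -1 at k = 0.

The series (x = \frac{8}{3}) is 2F2: upper {-2, 6}, lower {\frac{1}{3}, 2}, prefactor -1. Verdict: terminating. With -2 upstairs the series is a 3-term polynomial sum; evaluated term by term. Its exact value is -65.


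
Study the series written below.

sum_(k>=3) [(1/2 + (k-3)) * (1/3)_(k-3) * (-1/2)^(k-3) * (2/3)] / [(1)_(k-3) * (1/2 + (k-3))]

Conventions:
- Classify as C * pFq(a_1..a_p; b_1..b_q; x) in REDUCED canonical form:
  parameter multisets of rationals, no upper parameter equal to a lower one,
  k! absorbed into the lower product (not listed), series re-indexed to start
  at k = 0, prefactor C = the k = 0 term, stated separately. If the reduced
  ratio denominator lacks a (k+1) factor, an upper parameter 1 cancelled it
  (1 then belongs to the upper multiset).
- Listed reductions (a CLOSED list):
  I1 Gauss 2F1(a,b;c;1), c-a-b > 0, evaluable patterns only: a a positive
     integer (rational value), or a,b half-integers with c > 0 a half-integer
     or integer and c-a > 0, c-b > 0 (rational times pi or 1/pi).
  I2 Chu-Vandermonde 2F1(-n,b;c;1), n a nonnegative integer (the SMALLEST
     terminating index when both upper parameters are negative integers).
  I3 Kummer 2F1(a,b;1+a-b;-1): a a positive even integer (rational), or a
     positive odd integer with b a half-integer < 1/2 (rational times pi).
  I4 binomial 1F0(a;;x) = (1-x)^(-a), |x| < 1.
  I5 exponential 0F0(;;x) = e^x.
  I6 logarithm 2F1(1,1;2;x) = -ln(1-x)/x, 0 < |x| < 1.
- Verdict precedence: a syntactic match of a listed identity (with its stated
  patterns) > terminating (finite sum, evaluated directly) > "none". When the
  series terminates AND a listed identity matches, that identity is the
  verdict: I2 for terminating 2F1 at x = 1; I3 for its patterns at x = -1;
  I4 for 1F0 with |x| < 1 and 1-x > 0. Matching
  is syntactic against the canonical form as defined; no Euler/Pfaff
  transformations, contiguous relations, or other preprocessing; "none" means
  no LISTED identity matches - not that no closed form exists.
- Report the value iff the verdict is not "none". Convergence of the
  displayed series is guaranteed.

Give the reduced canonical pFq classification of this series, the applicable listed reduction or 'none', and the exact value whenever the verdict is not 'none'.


Canonical form: C = 2/3 times 1F0 with upper {1/3}, lower {-}, x = -1/2. Verdict: this is the binomial series (I4) (the 1F0 binomial series: exponent -1/3, x = -1/2). Value: (2/3) * (3/2)^(-1/3).

Key step: from the first term 2/3: k + 1/2 divides numerator and denominator alike; prefactor 2/3 after cancelling.
Step ratio: r(k) = (-1/2) * (k+1/3) / [(k+1)] - poly over poly, x = (-1/2) from leading terms; C = 2/3 at k = 0.


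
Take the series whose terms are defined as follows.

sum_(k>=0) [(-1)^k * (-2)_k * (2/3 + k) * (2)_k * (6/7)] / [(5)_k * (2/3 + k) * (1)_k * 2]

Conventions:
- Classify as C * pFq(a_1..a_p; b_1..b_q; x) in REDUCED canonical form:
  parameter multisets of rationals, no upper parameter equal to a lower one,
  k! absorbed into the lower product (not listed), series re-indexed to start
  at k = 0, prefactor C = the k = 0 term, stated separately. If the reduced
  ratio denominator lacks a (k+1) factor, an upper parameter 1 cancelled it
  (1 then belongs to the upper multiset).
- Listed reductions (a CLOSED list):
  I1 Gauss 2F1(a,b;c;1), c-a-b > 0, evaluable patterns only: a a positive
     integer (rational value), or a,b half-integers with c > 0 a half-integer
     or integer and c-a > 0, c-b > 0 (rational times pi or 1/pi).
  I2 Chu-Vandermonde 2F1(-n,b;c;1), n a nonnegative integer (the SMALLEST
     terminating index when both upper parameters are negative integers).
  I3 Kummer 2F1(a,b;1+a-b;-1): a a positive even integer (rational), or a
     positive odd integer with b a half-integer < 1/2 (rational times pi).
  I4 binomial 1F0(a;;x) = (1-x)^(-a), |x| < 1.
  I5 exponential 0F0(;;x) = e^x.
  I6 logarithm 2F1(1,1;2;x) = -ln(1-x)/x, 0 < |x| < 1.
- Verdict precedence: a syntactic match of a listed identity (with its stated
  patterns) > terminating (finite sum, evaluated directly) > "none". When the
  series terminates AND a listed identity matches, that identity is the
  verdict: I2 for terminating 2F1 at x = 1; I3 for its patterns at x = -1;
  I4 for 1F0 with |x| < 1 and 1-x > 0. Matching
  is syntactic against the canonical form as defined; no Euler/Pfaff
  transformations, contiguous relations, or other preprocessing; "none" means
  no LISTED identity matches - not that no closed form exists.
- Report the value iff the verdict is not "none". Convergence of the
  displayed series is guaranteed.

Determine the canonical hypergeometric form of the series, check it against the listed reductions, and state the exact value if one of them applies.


Classification (C = 3/7): 2F1 with upper {-2, 2}, lower {5}, argument x = -1. Verdict: this is Kummer (I3) (x = -1; c = 5 equals 1+a-b for upper {-2, 2}: listed pattern). Hence: 6/7.

Key observation: t_0 being 3/7, (1)_k (C = 3/7, x = -1) is k! itself.
Ratio: r(k) = (-1) * (k-2) (k+2) / [(k+5) (k+1)] ; factor over Q: parameters, x = (-1), and C = 3/7.


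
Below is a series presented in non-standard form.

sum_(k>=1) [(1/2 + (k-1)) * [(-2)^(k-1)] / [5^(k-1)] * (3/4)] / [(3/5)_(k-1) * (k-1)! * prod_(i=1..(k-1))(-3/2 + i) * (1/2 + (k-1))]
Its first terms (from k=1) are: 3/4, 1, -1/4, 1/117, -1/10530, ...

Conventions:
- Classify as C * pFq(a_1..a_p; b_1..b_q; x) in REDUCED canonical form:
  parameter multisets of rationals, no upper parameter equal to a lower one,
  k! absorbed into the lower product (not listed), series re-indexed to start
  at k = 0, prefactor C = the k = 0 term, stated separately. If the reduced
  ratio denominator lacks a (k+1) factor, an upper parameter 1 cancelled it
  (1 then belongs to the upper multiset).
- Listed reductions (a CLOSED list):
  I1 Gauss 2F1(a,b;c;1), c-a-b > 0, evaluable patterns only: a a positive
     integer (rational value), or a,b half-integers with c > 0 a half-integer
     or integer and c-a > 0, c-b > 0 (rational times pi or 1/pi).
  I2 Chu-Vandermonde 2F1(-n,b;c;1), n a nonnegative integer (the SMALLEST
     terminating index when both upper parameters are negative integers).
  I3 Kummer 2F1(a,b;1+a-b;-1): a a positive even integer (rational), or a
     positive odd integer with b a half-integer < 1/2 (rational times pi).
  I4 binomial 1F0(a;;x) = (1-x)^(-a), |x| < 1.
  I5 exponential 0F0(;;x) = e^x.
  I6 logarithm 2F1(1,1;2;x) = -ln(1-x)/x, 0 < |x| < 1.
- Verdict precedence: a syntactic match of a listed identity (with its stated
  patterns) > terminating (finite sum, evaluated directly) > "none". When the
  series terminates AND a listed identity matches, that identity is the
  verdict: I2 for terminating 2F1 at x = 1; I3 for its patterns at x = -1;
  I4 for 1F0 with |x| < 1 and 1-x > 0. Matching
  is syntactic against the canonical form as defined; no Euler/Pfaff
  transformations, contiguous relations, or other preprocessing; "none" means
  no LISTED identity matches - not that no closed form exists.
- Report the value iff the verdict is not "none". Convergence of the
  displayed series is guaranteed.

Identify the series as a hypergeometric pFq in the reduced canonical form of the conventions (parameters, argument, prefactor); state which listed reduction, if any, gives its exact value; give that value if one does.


First insight: t_0 being 3/4, the two geometric factors (prefactor 3/4) combine into one argument.
Adjacent-term ratio: r(k) = (-2/5) * 1 / [(k-1/2) (k+3/5) (k+1)] - rational in k, leading ratio (-2/5); with t_0 = 3/4, classification follows.

The series (x = -2/5) is 0F2: upper {-}, lower {-1/2, 3/5}, prefactor 3/4. Verdict: no listed reduction: x = -2/5 and upper {-} fail every I1-I6 pattern.
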